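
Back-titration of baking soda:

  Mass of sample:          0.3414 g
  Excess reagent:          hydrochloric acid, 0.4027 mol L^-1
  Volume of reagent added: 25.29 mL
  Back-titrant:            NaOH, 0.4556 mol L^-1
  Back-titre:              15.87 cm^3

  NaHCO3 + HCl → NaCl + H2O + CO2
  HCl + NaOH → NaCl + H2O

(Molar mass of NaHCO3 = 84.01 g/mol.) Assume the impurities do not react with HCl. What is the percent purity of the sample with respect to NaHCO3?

n(HCl) added = 0.02529 × 0.4027 = 0.01018 mol
n(NaOH) used in back-titration = 0.01587 × 0.4556 = 7.230 × 10^-3 mol
n(HCl) left over = 7.230 × 10^-3 mol (1:1 ratio)
n(HCl) consumed by analyte = 0.01018 − 7.230 × 10^-3 = 2.954 × 10^-3 mol
n(NaHCO3) = 2.954 × 10^-3 mol (1:1 ratio)
mass of NaHCO3 = 2.954 × 10^-3 × 84.01 = 0.2482 g
% NaHCO3 = 0.2482 / 0.3414 × 100 = 72.69 %

72.69 %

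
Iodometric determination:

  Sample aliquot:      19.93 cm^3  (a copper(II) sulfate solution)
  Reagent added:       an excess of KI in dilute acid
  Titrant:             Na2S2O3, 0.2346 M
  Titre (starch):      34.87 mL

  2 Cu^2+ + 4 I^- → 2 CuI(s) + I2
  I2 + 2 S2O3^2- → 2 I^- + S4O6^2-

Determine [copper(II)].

0.4105 M

n(S2O3^2-) = 0.03487 × 0.2346 = 8.181 × 10^-3 mol
n(I2) = n(S2O3^2-)/2 = 4.090 × 10^-3 mol
From the 2:1 ratio, n(Cu2+) in the aliquot = 2/1 × 4.090 × 10^-3 = 8.181 × 10^-3 mol
[Cu2+] = 8.181 × 10^-3 / 0.01993 = 0.4105 mol/L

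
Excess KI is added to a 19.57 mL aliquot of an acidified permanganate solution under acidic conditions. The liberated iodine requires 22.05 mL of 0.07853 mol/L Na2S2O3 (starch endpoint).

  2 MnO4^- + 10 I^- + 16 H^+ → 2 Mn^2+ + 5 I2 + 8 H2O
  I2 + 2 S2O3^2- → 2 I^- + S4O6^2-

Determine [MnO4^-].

0.01770 mol/L

n(S2O3^2-) = 0.02205 × 0.07853 = 1.732 × 10^-3 mol
n(I2) = n(S2O3^2-)/2 = 8.658 × 10^-4 mol
From the 2:5 ratio, n(MnO4^-) in the aliquot = 2/5 × 8.658 × 10^-4 = 3.463 × 10^-4 mol
[MnO4^-] = 3.463 × 10^-4 / 0.01957 = 0.01770 mol/L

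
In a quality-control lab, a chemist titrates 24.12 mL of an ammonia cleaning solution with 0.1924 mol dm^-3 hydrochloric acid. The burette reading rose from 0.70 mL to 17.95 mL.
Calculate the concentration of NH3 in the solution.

0.1376 mol/L

NH3 + HCl → NH4Cl
n(HCl) = 0.01725 L × 0.1924 mol/L = 3.319 × 10^-3 mol
n(NH3) = 3.319 × 10^-3 mol (1:1 mole ratio)
[NH3] = 3.319 × 10^-3 mol / 0.02412 L = 0.1376 mol/L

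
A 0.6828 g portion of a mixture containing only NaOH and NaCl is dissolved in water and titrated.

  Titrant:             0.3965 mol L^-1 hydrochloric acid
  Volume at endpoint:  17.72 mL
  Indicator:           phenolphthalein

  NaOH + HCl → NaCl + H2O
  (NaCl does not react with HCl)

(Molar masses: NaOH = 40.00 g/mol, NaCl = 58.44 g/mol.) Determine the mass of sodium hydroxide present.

0.2810 g

n(HCl) = 0.01772 × 0.3965 = 7.026 × 10^-3 mol
Let x = n(NaOH), y = n(NaCl).
Titrant: 1x = 7.026 × 10^-3;  mass: 40.00x + 58.44y = 0.6828
Solving, x = 7.026 × 10^-3 mol, y = 6.875 × 10^-3 mol
mass of NaOH = 7.026 × 10^-3 × 40.00 = 0.2810 g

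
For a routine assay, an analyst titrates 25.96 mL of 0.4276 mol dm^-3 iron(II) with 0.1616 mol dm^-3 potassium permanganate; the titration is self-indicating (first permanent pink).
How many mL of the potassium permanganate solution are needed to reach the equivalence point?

MnO4^- + 5 Fe^2+ + 8 H^+ → Mn^2+ + 5 Fe^3+ + 4 H2O
n(Fe2+) = 0.02596 L × 0.4276 mol/L = 0.01110 mol
From the 1:5 stoichiometry, n(KMnO4) = 1/5 × 0.01110 = 2.220 × 10^-3 mol
V(KMnO4) = 2.220 × 10^-3 mol / 0.1616 mol/L = 0.01374 L = 13.74 mL

13.74 mL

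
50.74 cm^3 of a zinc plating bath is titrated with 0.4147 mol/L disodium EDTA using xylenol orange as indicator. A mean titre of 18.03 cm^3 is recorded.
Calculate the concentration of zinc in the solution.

Zn^2+ + EDTA^4- → [Zn(EDTA)]^2-
n(EDTA) = 0.01803 L × 0.4147 mol/L = 7.477 × 10^-3 mol
n(Zn2+) = 7.477 × 10^-3 mol (1:1 mole ratio)
[Zn2+] = 7.477 × 10^-3 mol / 0.05074 L = 0.1474 mol/L

0.1474 mol/L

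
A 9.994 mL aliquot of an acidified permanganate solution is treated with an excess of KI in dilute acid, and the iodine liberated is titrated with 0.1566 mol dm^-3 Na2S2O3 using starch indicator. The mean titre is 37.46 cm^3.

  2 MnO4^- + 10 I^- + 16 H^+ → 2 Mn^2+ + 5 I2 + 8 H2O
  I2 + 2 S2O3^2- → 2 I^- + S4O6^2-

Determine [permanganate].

0.1174 mol/L

n(S2O3^2-) = 0.03746 × 0.1566 = 5.866 × 10^-3 mol
n(I2) = n(S2O3^2-)/2 = 2.933 × 10^-3 mol
From the 2:5 ratio, n(MnO4^-) in the aliquot = 2/5 × 2.933 × 10^-3 = 1.173 × 10^-3 mol
[MnO4^-] = 1.173 × 10^-3 / 0.009994 = 0.1174 mol/L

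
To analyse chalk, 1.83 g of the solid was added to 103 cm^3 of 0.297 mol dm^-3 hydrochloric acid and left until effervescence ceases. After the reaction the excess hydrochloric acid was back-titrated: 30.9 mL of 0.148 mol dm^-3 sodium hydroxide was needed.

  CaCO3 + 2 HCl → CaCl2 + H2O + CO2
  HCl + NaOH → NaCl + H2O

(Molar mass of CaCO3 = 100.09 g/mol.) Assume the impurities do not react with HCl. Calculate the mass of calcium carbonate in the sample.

1.30 g

n(HCl) added = 0.103 × 0.297 = 0.0306 mol
n(NaOH) used in back-titration = 0.0309 × 0.148 = 4.57 × 10^-3 mol
n(HCl) left over = 4.57 × 10^-3 mol (1:1 ratio)
n(HCl) consumed by analyte = 0.0306 − 4.57 × 10^-3 = 0.0260 mol
From the 1:2 ratio, n(CaCO3) = 1/2 × 0.0260 = 0.0130 mol
mass of CaCO3 = 0.0130 × 100.09 = 1.30 g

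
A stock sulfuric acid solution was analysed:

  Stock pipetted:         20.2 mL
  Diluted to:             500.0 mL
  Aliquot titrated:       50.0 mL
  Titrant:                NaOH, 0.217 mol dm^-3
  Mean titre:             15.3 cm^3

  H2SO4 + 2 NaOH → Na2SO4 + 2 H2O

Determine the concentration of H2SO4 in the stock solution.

n(NaOH) = 0.0153 × 0.217 = 3.32 × 10^-3 mol
From the 1:2 ratio, n(H2SO4) in the aliquot = 1/2 × 3.32 × 10^-3 = 1.66 × 10^-3 mol
[H2SO4]_dilute = 1.66 × 10^-3 / 0.0500 = 0.0332 mol/L
Dilution factor = 500.0 / 20.2 = 24.75
[H2SO4]_stock = 0.0332 × 24.75 = 0.822 mol/L

0.822 mol/L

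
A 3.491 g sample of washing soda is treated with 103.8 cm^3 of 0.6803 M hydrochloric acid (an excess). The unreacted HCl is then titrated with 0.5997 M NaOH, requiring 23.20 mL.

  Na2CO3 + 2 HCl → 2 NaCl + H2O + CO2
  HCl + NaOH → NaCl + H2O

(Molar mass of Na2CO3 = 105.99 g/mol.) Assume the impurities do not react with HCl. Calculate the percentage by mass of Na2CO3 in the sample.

n(HCl) added = 0.1038 × 0.6803 = 0.07062 mol
n(NaOH) used in back-titration = 0.02320 × 0.5997 = 0.01391 mol
n(HCl) left over = 0.01391 mol (1:1 ratio)
n(HCl) consumed by analyte = 0.07062 − 0.01391 = 0.05670 mol
From the 1:2 ratio, n(Na2CO3) = 1/2 × 0.05670 = 0.02835 mol
mass of Na2CO3 = 0.02835 × 105.99 = 3.005 g
% Na2CO3 = 3.005 / 3.491 × 100 = 86.08 %

86.08 %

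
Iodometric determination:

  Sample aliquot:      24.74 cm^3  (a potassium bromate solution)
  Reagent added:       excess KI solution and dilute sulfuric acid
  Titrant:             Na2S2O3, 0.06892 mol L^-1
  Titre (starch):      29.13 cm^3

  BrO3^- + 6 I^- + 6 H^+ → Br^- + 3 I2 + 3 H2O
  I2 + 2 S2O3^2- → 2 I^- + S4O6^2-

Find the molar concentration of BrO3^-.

0.01352 mol/L

n(S2O3^2-) = 0.02913 × 0.06892 = 2.008 × 10^-3 mol
n(I2) = n(S2O3^2-)/2 = 1.004 × 10^-3 mol
From the 1:3 ratio, n(BrO3^-) in the aliquot = 1/3 × 1.004 × 10^-3 = 3.346 × 10^-4 mol
[BrO3^-] = 3.346 × 10^-4 / 0.02474 = 0.01352 mol/L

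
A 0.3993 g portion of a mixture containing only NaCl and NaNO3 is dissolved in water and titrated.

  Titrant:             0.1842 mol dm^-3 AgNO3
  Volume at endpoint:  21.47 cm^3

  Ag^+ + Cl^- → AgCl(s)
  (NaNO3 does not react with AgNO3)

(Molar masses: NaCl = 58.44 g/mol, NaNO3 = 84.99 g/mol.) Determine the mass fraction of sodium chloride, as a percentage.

57.88 %

n(AgNO3) = 0.02147 × 0.1842 = 3.955 × 10^-3 mol
Let x = n(NaCl), y = n(NaNO3).
Titrant: 1x = 3.955 × 10^-3;  mass: 58.44x + 84.99y = 0.3993
Solving, x = 3.955 × 10^-3 mol, y = 1.979 × 10^-3 mol
mass of NaCl = 3.955 × 10^-3 × 58.44 = 0.2311 g
% NaCl = 0.2311 / 0.3993 × 100 = 57.88 %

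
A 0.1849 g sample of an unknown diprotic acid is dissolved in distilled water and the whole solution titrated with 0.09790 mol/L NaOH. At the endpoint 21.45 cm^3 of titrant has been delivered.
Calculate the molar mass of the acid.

176.1 g/mol

n(NaOH) = 0.02145 L × 0.09790 mol/L = 2.100 × 10^-3 mol
From the 1:2 ratio, n(H2A) = 1/2 × 2.100 × 10^-3 = 1.050 × 10^-3 mol
M = m / n = 0.1849 g / 1.050 × 10^-3 mol = 176.1 g/mol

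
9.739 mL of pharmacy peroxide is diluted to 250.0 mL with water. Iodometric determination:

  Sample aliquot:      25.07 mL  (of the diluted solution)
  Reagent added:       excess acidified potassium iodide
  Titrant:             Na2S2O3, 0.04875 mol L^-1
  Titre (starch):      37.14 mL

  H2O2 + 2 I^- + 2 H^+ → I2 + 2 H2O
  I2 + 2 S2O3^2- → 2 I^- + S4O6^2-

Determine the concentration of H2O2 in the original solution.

n(S2O3^2-) = 0.03714 × 0.04875 = 1.811 × 10^-3 mol
n(I2) = n(S2O3^2-)/2 = 9.053 × 10^-4 mol
n(H2O2) in the aliquot = 9.053 × 10^-4 mol (1:1 ratio)
[H2O2]_dilute = 9.053 × 10^-4 / 0.02507 = 0.03611 mol/L
[H2O2]_original = 0.03611 × 250.0/9.739 = 0.9270 mol/L

0.9270 mol/L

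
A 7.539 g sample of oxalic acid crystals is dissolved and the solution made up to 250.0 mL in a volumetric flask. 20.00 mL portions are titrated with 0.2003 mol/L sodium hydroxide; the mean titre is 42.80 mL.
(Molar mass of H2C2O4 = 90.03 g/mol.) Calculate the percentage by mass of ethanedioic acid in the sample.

H2C2O4 + 2 NaOH → Na2C2O4 + 2 H2O
n(NaOH) per titration = 0.04280 × 0.2003 = 8.573 × 10^-3 mol
From the 1:2 ratio, n(H2C2O4) in each aliquot = 1/2 × 8.573 × 10^-3 = 4.286 × 10^-3 mol
n(H2C2O4) in the whole flask = 4.286 × 10^-3 × 250.0/20.00 = 0.05358 mol
mass of H2C2O4 = 0.05358 × 90.03 = 4.824 g
% H2C2O4 = 4.824 / 7.539 × 100 = 63.99 %

63.99 %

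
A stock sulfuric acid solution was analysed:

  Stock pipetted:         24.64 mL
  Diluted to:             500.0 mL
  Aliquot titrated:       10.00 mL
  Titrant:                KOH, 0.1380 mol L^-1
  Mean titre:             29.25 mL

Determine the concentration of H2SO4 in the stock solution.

4.095 mol/L

H2SO4 + 2 KOH → K2SO4 + 2 H2O
n(KOH) = 0.02925 × 0.1380 = 4.037 × 10^-3 mol
From the 1:2 ratio, n(H2SO4) in the aliquot = 1/2 × 4.037 × 10^-3 = 2.018 × 10^-3 mol
[H2SO4]_dilute = 2.018 × 10^-3 / 0.01000 = 0.2018 mol/L
Dilution factor = 500.0 / 24.64 = 20.29
[H2SO4]_stock = 0.2018 × 20.29 = 4.095 mol/L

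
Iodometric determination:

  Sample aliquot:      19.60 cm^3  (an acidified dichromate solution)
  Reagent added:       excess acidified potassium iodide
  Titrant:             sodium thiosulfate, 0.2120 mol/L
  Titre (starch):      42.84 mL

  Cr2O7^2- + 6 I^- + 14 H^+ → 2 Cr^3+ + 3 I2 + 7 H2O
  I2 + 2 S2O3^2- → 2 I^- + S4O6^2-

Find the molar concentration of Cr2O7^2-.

0.07723 mol/L

n(S2O3^2-) = 0.04284 × 0.2120 = 9.082 × 10^-3 mol
n(I2) = n(S2O3^2-)/2 = 4.541 × 10^-3 mol
From the 1:3 ratio, n(Cr2O7^2-) in the aliquot = 1/3 × 4.541 × 10^-3 = 1.514 × 10^-3 mol
[Cr2O7^2-] = 1.514 × 10^-3 / 0.01960 = 0.07723 mol/L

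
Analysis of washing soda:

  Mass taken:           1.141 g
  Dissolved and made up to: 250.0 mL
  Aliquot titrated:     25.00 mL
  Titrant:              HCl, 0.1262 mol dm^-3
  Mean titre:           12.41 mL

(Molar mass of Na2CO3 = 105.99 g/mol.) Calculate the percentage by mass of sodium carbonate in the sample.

72.74 %

Na2CO3 + 2 HCl → 2 NaCl + H2O + CO2
n(HCl) per titration = 0.01241 × 0.1262 = 1.566 × 10^-3 mol
From the 1:2 ratio, n(Na2CO3) in each aliquot = 1/2 × 1.566 × 10^-3 = 7.831 × 10^-4 mol
n(Na2CO3) in the whole flask = 7.831 × 10^-4 × 250.0/25.00 = 7.831 × 10^-3 mol
mass of Na2CO3 = 7.831 × 10^-3 × 105.99 = 0.8300 g
% Na2CO3 = 0.8300 / 1.141 × 100 = 72.74 %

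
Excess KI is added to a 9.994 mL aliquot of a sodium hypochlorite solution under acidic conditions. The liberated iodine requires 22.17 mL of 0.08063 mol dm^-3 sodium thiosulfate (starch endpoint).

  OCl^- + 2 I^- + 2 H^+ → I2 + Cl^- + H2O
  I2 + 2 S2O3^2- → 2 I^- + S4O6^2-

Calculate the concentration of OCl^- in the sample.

n(S2O3^2-) = 0.02217 × 0.08063 = 1.788 × 10^-3 mol
n(I2) = n(S2O3^2-)/2 = 8.938 × 10^-4 mol
n(OCl^-) in the aliquot = 8.938 × 10^-4 mol (1:1 ratio)
[OCl^-] = 8.938 × 10^-4 / 0.009994 = 0.08943 mol/L

0.08943 mol/L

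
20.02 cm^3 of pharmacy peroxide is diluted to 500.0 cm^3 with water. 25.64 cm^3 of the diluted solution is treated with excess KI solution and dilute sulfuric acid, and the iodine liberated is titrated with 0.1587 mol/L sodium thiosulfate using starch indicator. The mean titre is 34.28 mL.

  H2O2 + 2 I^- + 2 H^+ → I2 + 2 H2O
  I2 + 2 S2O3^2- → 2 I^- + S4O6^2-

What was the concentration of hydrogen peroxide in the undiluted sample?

n(S2O3^2-) = 0.03428 × 0.1587 = 5.440 × 10^-3 mol
n(I2) = n(S2O3^2-)/2 = 2.720 × 10^-3 mol
n(H2O2) in the aliquot = 2.720 × 10^-3 mol (1:1 ratio)
[H2O2]_dilute = 2.720 × 10^-3 / 0.02564 = 0.1061 mol/L
[H2O2]_original = 0.1061 × 500.0/20.02 = 2.650 mol/L

2.650 mol/L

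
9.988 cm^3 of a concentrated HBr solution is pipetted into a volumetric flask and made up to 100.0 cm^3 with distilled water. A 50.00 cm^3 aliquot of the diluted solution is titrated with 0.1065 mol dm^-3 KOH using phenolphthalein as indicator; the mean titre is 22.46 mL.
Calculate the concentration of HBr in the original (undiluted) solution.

0.4790 mol/L

HBr + KOH → KBr + H2O
n(KOH) = 0.02246 × 0.1065 = 2.392 × 10^-3 mol
n(HBr) in the aliquot = 2.392 × 10^-3 mol (1:1 ratio)
[HBr]_dilute = 2.392 × 10^-3 / 0.05000 = 0.04784 mol/L
Dilution factor = 100.0 / 9.988 = 10.01
[HBr]_stock = 0.04784 × 10.01 = 0.4790 mol/L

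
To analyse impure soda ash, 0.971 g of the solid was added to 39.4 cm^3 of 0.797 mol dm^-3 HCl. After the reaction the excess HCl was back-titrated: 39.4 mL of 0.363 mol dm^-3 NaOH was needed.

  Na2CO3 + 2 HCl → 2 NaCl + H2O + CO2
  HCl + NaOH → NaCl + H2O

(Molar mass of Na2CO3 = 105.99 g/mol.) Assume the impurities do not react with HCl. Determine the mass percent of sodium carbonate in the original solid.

n(HCl) added = 0.0394 × 0.797 = 0.0314 mol
n(NaOH) used in back-titration = 0.0394 × 0.363 = 0.0143 mol
n(HCl) left over = 0.0143 mol (1:1 ratio)
n(HCl) consumed by analyte = 0.0314 − 0.0143 = 0.0171 mol
From the 1:2 ratio, n(Na2CO3) = 1/2 × 0.0171 = 8.55 × 10^-3 mol
mass of Na2CO3 = 8.55 × 10^-3 × 105.99 = 0.906 g
% Na2CO3 = 0.906 / 0.971 × 100 = 93.3 %

93.3 %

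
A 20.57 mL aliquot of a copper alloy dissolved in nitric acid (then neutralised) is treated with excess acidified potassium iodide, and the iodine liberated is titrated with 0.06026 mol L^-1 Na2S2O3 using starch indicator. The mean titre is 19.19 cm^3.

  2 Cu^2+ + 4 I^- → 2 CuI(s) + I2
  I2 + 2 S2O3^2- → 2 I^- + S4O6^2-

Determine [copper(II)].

0.05622 mol/L

n(S2O3^2-) = 0.01919 × 0.06026 = 1.156 × 10^-3 mol
n(I2) = n(S2O3^2-)/2 = 5.782 × 10^-4 mol
From the 2:1 ratio, n(Cu2+) in the aliquot = 2/1 × 5.782 × 10^-4 = 1.156 × 10^-3 mol
[Cu2+] = 1.156 × 10^-3 / 0.02057 = 0.05622 mol/L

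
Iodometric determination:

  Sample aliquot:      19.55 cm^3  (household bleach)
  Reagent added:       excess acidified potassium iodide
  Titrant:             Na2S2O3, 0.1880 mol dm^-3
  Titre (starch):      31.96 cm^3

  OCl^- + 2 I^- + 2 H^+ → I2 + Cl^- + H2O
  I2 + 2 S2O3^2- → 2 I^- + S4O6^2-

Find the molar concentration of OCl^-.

0.1537 mol/L

n(S2O3^2-) = 0.03196 × 0.1880 = 6.008 × 10^-3 mol
n(I2) = n(S2O3^2-)/2 = 3.004 × 10^-3 mol
n(OCl^-) in the aliquot = 3.004 × 10^-3 mol (1:1 ratio)
[OCl^-] = 3.004 × 10^-3 / 0.01955 = 0.1537 mol/L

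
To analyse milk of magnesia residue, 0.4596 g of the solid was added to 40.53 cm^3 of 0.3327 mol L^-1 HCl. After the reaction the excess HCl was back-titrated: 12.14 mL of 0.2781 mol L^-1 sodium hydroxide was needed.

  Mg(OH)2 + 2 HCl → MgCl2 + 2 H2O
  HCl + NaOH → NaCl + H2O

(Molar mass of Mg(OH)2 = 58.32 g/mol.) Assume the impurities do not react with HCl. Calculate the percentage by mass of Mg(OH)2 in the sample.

64.13 %

n(HCl) added = 0.04053 × 0.3327 = 0.01348 mol
n(NaOH) used in back-titration = 0.01214 × 0.2781 = 3.376 × 10^-3 mol
n(HCl) left over = 3.376 × 10^-3 mol (1:1 ratio)
n(HCl) consumed by analyte = 0.01348 − 3.376 × 10^-3 = 0.01011 mol
From the 1:2 ratio, n(Mg(OH)2) = 1/2 × 0.01011 = 5.054 × 10^-3 mol
mass of Mg(OH)2 = 5.054 × 10^-3 × 58.32 = 0.2948 g
% Mg(OH)2 = 0.2948 / 0.4596 × 100 = 64.13 %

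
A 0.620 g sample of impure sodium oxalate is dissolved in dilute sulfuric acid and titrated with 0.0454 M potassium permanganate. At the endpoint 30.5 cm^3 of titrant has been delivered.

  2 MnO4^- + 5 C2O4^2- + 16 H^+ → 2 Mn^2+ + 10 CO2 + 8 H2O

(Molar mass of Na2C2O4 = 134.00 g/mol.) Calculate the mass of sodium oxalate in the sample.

n(KMnO4) = 0.0305 L × 0.0454 mol/L = 1.38 × 10^-3 mol
From the 5:2 ratio, n(Na2C2O4) = 5/2 × 1.38 × 10^-3 = 3.46 × 10^-3 mol
mass of Na2C2O4 = 3.46 × 10^-3 × 134.00 g/mol = 0.464 g

0.464 g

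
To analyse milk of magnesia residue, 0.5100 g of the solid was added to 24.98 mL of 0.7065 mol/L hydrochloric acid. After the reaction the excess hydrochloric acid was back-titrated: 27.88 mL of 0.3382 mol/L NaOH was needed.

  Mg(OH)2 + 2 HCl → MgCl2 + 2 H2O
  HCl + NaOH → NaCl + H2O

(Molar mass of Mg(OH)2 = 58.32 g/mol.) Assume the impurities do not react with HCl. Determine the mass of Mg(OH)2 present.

n(HCl) added = 0.02498 × 0.7065 = 0.01765 mol
n(NaOH) used in back-titration = 0.02788 × 0.3382 = 9.429 × 10^-3 mol
n(HCl) left over = 9.429 × 10^-3 mol (1:1 ratio)
n(HCl) consumed by analyte = 0.01765 − 9.429 × 10^-3 = 8.219 × 10^-3 mol
From the 1:2 ratio, n(Mg(OH)2) = 1/2 × 8.219 × 10^-3 = 4.110 × 10^-3 mol
mass of Mg(OH)2 = 4.110 × 10^-3 × 58.32 = 0.2397 g

0.2397 g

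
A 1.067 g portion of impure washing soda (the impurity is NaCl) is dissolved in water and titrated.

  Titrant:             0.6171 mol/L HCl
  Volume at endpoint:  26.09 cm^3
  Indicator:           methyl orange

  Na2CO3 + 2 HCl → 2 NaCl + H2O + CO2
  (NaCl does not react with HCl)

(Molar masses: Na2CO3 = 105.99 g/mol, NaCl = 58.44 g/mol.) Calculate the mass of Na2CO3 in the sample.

n(HCl) = 0.02609 × 0.6171 = 0.01610 mol
Let x = n(Na2CO3), y = n(NaCl).
Titrant: 2x = 0.01610;  mass: 105.99x + 58.44y = 1.067
Solving, x = 8.050 × 10^-3 mol, y = 3.658 × 10^-3 mol
mass of Na2CO3 = 8.050 × 10^-3 × 105.99 = 0.8532 g

0.8532 g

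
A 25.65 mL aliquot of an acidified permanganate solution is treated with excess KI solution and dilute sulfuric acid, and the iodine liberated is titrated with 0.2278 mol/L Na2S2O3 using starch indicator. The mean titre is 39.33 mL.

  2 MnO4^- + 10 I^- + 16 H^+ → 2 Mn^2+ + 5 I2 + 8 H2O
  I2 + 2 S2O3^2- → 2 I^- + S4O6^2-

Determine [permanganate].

n(S2O3^2-) = 0.03933 × 0.2278 = 8.959 × 10^-3 mol
n(I2) = n(S2O3^2-)/2 = 4.480 × 10^-3 mol
From the 2:5 ratio, n(MnO4^-) in the aliquot = 2/5 × 4.480 × 10^-3 = 1.792 × 10^-3 mol
[MnO4^-] = 1.792 × 10^-3 / 0.02565 = 0.06986 mol/L

0.06986 mol/L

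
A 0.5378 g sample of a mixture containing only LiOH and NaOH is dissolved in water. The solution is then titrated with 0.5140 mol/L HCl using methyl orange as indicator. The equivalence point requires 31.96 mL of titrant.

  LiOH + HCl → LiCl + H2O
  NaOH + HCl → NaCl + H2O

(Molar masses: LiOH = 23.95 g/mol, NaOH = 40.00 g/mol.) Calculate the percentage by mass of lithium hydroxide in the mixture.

n(HCl) = 0.03196 × 0.5140 = 0.01643 mol
Let x = n(LiOH), y = n(NaOH).
Titrant: 1x + 1y = 0.01643;  mass: 23.95x + 40.00y = 0.5378
Solving, x = 7.433 × 10^-3 mol, y = 8.995 × 10^-3 mol
mass of LiOH = 7.433 × 10^-3 × 23.95 = 0.1780 g
% LiOH = 0.1780 / 0.5378 × 100 = 33.10 %

33.10 %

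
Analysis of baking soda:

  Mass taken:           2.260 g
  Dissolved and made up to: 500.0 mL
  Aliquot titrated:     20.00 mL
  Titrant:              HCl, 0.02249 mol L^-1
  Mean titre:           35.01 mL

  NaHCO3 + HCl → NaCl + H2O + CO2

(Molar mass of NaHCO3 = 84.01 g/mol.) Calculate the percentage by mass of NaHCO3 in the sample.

n(HCl) per titration = 0.03501 × 0.02249 = 7.874 × 10^-4 mol
n(NaHCO3) in each aliquot = 7.874 × 10^-4 mol (1:1 ratio)
n(NaHCO3) in the whole flask = 7.874 × 10^-4 × 500.0/20.00 = 0.01968 mol
mass of NaHCO3 = 0.01968 × 84.01 = 1.654 g
% NaHCO3 = 1.654 / 2.260 × 100 = 73.17 %

73.17 %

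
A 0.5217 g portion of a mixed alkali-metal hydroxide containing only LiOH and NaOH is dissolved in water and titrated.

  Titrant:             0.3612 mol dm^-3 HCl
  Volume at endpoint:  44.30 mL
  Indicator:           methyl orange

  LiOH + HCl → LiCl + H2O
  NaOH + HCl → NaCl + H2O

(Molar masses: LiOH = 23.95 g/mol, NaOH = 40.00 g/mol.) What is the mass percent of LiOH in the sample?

33.85 %

n(HCl) = 0.04430 × 0.3612 = 0.01600 mol
Let x = n(LiOH), y = n(NaOH).
Titrant: 1x + 1y = 0.01600;  mass: 23.95x + 40.00y = 0.5217
Solving, x = 7.374 × 10^-3 mol, y = 8.628 × 10^-3 mol
mass of LiOH = 7.374 × 10^-3 × 23.95 = 0.1766 g
% LiOH = 0.1766 / 0.5217 × 100 = 33.85 %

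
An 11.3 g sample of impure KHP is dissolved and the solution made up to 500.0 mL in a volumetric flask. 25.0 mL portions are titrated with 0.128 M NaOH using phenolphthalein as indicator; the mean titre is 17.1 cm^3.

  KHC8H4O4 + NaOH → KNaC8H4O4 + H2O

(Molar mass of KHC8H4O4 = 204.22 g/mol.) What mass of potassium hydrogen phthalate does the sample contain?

8.94 g

n(NaOH) per titration = 0.0171 × 0.128 = 2.19 × 10^-3 mol
n(KHC8H4O4) in each aliquot = 2.19 × 10^-3 mol (1:1 ratio)
n(KHC8H4O4) in the whole flask = 2.19 × 10^-3 × 500.0/25.0 = 0.0438 mol
mass of KHC8H4O4 = 0.0438 × 204.22 = 8.94 g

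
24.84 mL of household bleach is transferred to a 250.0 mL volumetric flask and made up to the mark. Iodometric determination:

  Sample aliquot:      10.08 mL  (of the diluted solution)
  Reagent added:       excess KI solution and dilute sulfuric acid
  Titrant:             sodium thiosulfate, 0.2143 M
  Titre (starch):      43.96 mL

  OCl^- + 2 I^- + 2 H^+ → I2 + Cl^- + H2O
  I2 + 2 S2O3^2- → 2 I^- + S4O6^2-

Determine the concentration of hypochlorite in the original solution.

4.703 M

n(S2O3^2-) = 0.04396 × 0.2143 = 9.421 × 10^-3 mol
n(I2) = n(S2O3^2-)/2 = 4.710 × 10^-3 mol
n(OCl^-) in the aliquot = 4.710 × 10^-3 mol (1:1 ratio)
[OCl^-]_dilute = 4.710 × 10^-3 / 0.01008 = 0.4673 mol/L
[OCl^-]_original = 0.4673 × 250.0/24.84 = 4.703 mol/L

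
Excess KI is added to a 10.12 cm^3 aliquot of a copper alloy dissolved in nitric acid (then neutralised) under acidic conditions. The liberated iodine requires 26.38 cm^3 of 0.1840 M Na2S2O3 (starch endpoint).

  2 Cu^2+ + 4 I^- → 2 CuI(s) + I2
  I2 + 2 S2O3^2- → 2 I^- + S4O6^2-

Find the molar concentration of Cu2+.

0.4796 M

n(S2O3^2-) = 0.02638 × 0.1840 = 4.854 × 10^-3 mol
n(I2) = n(S2O3^2-)/2 = 2.427 × 10^-3 mol
From the 2:1 ratio, n(Cu2+) in the aliquot = 2/1 × 2.427 × 10^-3 = 4.854 × 10^-3 mol
[Cu2+] = 4.854 × 10^-3 / 0.01012 = 0.4796 mol/L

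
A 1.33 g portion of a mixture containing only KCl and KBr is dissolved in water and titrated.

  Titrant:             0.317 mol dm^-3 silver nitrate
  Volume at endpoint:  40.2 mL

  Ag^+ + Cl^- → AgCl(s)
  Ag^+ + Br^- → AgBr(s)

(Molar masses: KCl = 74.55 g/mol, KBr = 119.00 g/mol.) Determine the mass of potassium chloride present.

0.313 g

n(AgNO3) = 0.0402 × 0.317 = 0.0127 mol
Let x = n(KCl), y = n(KBr).
Titrant: 1x + 1y = 0.0127;  mass: 74.55x + 119.00y = 1.33
Solving, x = 4.19 × 10^-3 mol, y = 8.55 × 10^-3 mol
mass of KCl = 4.19 × 10^-3 × 74.55 = 0.313 g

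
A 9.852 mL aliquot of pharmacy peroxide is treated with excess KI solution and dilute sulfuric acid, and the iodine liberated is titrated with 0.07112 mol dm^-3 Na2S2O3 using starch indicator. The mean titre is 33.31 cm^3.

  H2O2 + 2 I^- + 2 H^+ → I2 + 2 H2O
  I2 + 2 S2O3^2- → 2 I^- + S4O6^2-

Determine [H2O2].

n(S2O3^2-) = 0.03331 × 0.07112 = 2.369 × 10^-3 mol
n(I2) = n(S2O3^2-)/2 = 1.185 × 10^-3 mol
n(H2O2) in the aliquot = 1.185 × 10^-3 mol (1:1 ratio)
[H2O2] = 1.185 × 10^-3 / 0.009852 = 0.1202 mol/L

0.1202 mol/L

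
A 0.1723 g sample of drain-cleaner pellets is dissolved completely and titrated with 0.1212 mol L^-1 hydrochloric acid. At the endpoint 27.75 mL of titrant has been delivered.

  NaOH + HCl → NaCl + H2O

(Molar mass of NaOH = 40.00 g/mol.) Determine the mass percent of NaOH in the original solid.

78.08 %

n(HCl) = 0.02775 L × 0.1212 mol/L = 3.363 × 10^-3 mol
n(NaOH) = 3.363 × 10^-3 mol (1:1 ratio)
mass of NaOH = 3.363 × 10^-3 × 40.00 g/mol = 0.1345 g
% NaOH = 0.1345 / 0.1723 × 100 = 78.08 %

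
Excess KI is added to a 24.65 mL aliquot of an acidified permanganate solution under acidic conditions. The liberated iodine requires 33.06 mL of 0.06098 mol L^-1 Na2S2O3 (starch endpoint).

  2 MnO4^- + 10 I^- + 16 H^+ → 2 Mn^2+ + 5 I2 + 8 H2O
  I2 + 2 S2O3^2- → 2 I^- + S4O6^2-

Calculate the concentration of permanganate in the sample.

n(S2O3^2-) = 0.03306 × 0.06098 = 2.016 × 10^-3 mol
n(I2) = n(S2O3^2-)/2 = 1.008 × 10^-3 mol
From the 2:5 ratio, n(MnO4^-) in the aliquot = 2/5 × 1.008 × 10^-3 = 4.032 × 10^-4 mol
[MnO4^-] = 4.032 × 10^-4 / 0.02465 = 0.01636 mol/L

0.01636 mol/L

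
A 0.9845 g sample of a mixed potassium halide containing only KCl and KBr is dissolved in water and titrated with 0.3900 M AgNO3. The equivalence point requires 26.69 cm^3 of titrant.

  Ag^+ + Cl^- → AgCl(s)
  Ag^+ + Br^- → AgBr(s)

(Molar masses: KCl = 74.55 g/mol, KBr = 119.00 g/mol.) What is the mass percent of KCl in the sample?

43.30 %

n(AgNO3) = 0.02669 × 0.3900 = 0.01041 mol
Let x = n(KCl), y = n(KBr).
Titrant: 1x + 1y = 0.01041;  mass: 74.55x + 119.00y = 0.9845
Solving, x = 5.718 × 10^-3 mol, y = 4.691 × 10^-3 mol
mass of KCl = 5.718 × 10^-3 × 74.55 = 0.4263 g
% KCl = 0.4263 / 0.9845 × 100 = 43.30 %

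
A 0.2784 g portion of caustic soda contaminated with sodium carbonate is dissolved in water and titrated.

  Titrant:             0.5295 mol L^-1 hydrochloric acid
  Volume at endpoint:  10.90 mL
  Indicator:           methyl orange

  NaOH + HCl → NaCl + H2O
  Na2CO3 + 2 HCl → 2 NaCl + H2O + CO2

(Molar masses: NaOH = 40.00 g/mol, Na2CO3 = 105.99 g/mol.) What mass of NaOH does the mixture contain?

n(HCl) = 0.01090 × 0.5295 = 5.772 × 10^-3 mol
Let x = n(NaOH), y = n(Na2CO3).
Titrant: 1x + 2y = 5.772 × 10^-3;  mass: 40.00x + 105.99y = 0.2784
Solving, x = 2.113 × 10^-3 mol, y = 1.829 × 10^-3 mol
mass of NaOH = 2.113 × 10^-3 × 40.00 = 0.08453 g

0.08453 g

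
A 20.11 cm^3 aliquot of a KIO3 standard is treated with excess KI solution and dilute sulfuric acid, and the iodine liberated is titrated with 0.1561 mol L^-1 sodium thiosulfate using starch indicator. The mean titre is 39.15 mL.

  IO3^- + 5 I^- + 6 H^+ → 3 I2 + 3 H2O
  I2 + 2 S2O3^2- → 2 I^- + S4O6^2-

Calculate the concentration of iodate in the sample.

0.05065 mol/L

n(S2O3^2-) = 0.03915 × 0.1561 = 6.111 × 10^-3 mol
n(I2) = n(S2O3^2-)/2 = 3.056 × 10^-3 mol
From the 1:3 ratio, n(IO3^-) in the aliquot = 1/3 × 3.056 × 10^-3 = 1.019 × 10^-3 mol
[IO3^-] = 1.019 × 10^-3 / 0.02011 = 0.05065 mol/L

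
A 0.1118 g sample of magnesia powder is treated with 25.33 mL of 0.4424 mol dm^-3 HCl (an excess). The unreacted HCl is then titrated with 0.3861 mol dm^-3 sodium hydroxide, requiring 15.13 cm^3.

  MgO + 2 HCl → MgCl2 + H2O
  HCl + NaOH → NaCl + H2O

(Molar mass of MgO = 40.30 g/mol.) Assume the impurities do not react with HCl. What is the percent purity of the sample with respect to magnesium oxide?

n(HCl) added = 0.02533 × 0.4424 = 0.01121 mol
n(NaOH) used in back-titration = 0.01513 × 0.3861 = 5.842 × 10^-3 mol
n(HCl) left over = 5.842 × 10^-3 mol (1:1 ratio)
n(HCl) consumed by analyte = 0.01121 − 5.842 × 10^-3 = 5.364 × 10^-3 mol
From the 1:2 ratio, n(MgO) = 1/2 × 5.364 × 10^-3 = 2.682 × 10^-3 mol
mass of MgO = 2.682 × 10^-3 × 40.30 = 0.1081 g
% MgO = 0.1081 / 0.1118 × 100 = 96.68 %

96.68 %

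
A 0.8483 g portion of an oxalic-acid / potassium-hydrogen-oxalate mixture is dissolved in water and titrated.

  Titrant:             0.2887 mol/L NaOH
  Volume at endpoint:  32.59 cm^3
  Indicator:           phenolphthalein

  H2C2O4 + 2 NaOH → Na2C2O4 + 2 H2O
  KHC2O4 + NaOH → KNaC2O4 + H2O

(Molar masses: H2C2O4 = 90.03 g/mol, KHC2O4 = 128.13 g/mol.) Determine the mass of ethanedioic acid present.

n(NaOH) = 0.03259 × 0.2887 = 9.409 × 10^-3 mol
Let x = n(H2C2O4), y = n(KHC2O4).
Titrant: 2x + 1y = 9.409 × 10^-3;  mass: 90.03x + 128.13y = 0.8483
Solving, x = 2.149 × 10^-3 mol, y = 5.111 × 10^-3 mol
mass of H2C2O4 = 2.149 × 10^-3 × 90.03 = 0.1935 g

0.1935 g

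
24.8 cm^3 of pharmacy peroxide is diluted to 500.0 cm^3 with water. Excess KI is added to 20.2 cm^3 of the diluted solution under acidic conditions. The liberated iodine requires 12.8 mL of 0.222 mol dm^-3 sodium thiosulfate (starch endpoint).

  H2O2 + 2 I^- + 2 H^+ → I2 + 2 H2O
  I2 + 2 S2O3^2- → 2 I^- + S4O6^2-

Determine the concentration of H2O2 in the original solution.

n(S2O3^2-) = 0.0128 × 0.222 = 2.84 × 10^-3 mol
n(I2) = n(S2O3^2-)/2 = 1.42 × 10^-3 mol
n(H2O2) in the aliquot = 1.42 × 10^-3 mol (1:1 ratio)
[H2O2]_dilute = 1.42 × 10^-3 / 0.0202 = 0.0703 mol/L
[H2O2]_original = 0.0703 × 500.0/24.8 = 1.42 mol/L

1.42 mol/L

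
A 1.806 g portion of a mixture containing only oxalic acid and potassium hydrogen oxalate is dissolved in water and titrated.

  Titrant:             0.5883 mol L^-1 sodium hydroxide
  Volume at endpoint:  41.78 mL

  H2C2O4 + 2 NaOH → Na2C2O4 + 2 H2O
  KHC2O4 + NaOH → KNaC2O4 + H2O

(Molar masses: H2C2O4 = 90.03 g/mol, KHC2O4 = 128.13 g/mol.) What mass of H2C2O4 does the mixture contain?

n(NaOH) = 0.04178 × 0.5883 = 0.02458 mol
Let x = n(H2C2O4), y = n(KHC2O4).
Titrant: 2x + 1y = 0.02458;  mass: 90.03x + 128.13y = 1.806
Solving, x = 8.081 × 10^-3 mol, y = 8.417 × 10^-3 mol
mass of H2C2O4 = 8.081 × 10^-3 × 90.03 = 0.7275 g

0.7275 g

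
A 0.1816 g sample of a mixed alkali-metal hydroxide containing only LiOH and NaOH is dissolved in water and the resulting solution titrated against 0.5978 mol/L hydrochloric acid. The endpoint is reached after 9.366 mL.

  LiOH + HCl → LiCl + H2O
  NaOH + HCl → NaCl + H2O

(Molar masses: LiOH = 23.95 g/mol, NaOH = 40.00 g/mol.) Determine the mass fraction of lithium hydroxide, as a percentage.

34.81 %

n(HCl) = 0.009366 × 0.5978 = 5.599 × 10^-3 mol
Let x = n(LiOH), y = n(NaOH).
Titrant: 1x + 1y = 5.599 × 10^-3;  mass: 23.95x + 40.00y = 0.1816
Solving, x = 2.639 × 10^-3 mol, y = 2.960 × 10^-3 mol
mass of LiOH = 2.639 × 10^-3 × 23.95 = 0.06321 g
% LiOH = 0.06321 / 0.1816 × 100 = 34.81 %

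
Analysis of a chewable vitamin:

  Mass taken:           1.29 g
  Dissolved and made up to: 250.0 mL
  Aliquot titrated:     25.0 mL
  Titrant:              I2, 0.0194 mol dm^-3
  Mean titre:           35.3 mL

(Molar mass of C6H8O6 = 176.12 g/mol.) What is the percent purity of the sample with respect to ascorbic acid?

C6H8O6 + I2 → C6H6O6 + 2 HI
n(I2) per titration = 0.0353 × 0.0194 = 6.85 × 10^-4 mol
n(C6H8O6) in each aliquot = 6.85 × 10^-4 mol (1:1 ratio)
n(C6H8O6) in the whole flask = 6.85 × 10^-4 × 250.0/25.0 = 6.85 × 10^-3 mol
mass of C6H8O6 = 6.85 × 10^-3 × 176.12 = 1.21 g
% C6H8O6 = 1.21 / 1.29 × 100 = 93.5 %

93.5 %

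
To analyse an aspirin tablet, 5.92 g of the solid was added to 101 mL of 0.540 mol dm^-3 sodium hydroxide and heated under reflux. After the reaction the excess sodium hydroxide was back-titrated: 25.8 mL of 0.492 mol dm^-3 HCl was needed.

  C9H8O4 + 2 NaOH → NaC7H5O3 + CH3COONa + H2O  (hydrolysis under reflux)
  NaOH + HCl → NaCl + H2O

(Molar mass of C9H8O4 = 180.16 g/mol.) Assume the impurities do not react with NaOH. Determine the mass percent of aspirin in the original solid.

63.7 %

n(NaOH) added = 0.101 × 0.540 = 0.0545 mol
n(HCl) used in back-titration = 0.0258 × 0.492 = 0.0127 mol
n(NaOH) left over = 0.0127 mol (1:1 ratio)
n(NaOH) consumed by analyte = 0.0545 − 0.0127 = 0.0418 mol
From the 1:2 ratio, n(C9H8O4) = 1/2 × 0.0418 = 0.0209 mol
mass of C9H8O4 = 0.0209 × 180.16 = 3.77 g
% C9H8O4 = 3.77 / 5.92 × 100 = 63.7 %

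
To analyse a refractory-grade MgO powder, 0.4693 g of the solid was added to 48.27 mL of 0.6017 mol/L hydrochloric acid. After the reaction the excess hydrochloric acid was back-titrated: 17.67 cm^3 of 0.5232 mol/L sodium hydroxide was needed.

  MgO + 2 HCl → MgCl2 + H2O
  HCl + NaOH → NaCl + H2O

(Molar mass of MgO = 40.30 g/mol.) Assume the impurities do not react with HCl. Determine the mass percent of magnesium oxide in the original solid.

85.01 %

n(HCl) added = 0.04827 × 0.6017 = 0.02904 mol
n(NaOH) used in back-titration = 0.01767 × 0.5232 = 9.245 × 10^-3 mol
n(HCl) left over = 9.245 × 10^-3 mol (1:1 ratio)
n(HCl) consumed by analyte = 0.02904 − 9.245 × 10^-3 = 0.01980 mol
From the 1:2 ratio, n(MgO) = 1/2 × 0.01980 = 9.900 × 10^-3 mol
mass of MgO = 9.900 × 10^-3 × 40.30 = 0.3990 g
% MgO = 0.3990 / 0.4693 × 100 = 85.01 %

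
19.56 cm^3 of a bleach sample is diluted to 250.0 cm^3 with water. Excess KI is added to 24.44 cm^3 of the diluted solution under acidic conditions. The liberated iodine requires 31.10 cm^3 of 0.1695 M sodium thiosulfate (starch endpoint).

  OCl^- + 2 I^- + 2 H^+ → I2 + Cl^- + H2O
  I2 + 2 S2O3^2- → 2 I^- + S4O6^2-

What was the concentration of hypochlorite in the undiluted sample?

1.378 M

n(S2O3^2-) = 0.03110 × 0.1695 = 5.271 × 10^-3 mol
n(I2) = n(S2O3^2-)/2 = 2.636 × 10^-3 mol
n(OCl^-) in the aliquot = 2.636 × 10^-3 mol (1:1 ratio)
[OCl^-]_dilute = 2.636 × 10^-3 / 0.02444 = 0.1078 mol/L
[OCl^-]_original = 0.1078 × 250.0/19.56 = 1.378 mol/L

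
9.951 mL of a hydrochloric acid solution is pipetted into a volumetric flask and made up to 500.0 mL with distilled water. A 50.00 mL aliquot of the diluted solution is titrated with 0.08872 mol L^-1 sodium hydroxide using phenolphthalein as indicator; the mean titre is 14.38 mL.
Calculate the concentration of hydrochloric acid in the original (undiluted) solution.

HCl + NaOH → NaCl + H2O
n(NaOH) = 0.01438 × 0.08872 = 1.276 × 10^-3 mol
n(HCl) in the aliquot = 1.276 × 10^-3 mol (1:1 ratio)
[HCl]_dilute = 1.276 × 10^-3 / 0.05000 = 0.02552 mol/L
Dilution factor = 500.0 / 9.951 = 50.25
[HCl]_stock = 0.02552 × 50.25 = 1.282 mol/L

1.282 mol/L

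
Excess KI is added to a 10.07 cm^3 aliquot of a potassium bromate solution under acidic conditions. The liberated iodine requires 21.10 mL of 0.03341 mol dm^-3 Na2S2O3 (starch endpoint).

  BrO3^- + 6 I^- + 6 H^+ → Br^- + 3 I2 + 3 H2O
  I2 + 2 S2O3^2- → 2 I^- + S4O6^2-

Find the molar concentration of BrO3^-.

n(S2O3^2-) = 0.02110 × 0.03341 = 7.050 × 10^-4 mol
n(I2) = n(S2O3^2-)/2 = 3.525 × 10^-4 mol
From the 1:3 ratio, n(BrO3^-) in the aliquot = 1/3 × 3.525 × 10^-4 = 1.175 × 10^-4 mol
[BrO3^-] = 1.175 × 10^-4 / 0.01007 = 0.01167 mol/L

0.01167 mol/L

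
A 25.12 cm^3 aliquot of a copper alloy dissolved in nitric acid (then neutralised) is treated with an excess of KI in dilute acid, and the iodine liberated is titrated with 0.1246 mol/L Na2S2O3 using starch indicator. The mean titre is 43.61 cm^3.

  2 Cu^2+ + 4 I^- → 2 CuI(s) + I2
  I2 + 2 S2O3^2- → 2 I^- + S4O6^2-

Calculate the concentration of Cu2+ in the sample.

0.2163 mol/L

n(S2O3^2-) = 0.04361 × 0.1246 = 5.434 × 10^-3 mol
n(I2) = n(S2O3^2-)/2 = 2.717 × 10^-3 mol
From the 2:1 ratio, n(Cu2+) in the aliquot = 2/1 × 2.717 × 10^-3 = 5.434 × 10^-3 mol
[Cu2+] = 5.434 × 10^-3 / 0.02512 = 0.2163 mol/L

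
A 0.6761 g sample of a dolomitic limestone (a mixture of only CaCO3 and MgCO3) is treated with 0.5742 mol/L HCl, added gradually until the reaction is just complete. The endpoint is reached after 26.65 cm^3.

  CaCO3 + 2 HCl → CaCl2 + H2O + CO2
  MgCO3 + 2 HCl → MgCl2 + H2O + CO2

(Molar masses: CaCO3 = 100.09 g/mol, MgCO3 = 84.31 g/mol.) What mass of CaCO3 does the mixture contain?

0.1968 g

n(HCl) = 0.02665 × 0.5742 = 0.01530 mol
Let x = n(CaCO3), y = n(MgCO3).
Titrant: 2x + 2y = 0.01530;  mass: 100.09x + 84.31y = 0.6761
Solving, x = 1.966 × 10^-3 mol, y = 5.685 × 10^-3 mol
mass of CaCO3 = 1.966 × 10^-3 × 100.09 = 0.1968 g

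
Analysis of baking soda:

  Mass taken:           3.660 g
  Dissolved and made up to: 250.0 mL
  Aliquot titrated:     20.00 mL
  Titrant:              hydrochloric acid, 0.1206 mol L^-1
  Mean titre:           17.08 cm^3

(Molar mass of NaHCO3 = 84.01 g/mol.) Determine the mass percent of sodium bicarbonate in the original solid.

59.10 %

NaHCO3 + HCl → NaCl + H2O + CO2
n(HCl) per titration = 0.01708 × 0.1206 = 2.060 × 10^-3 mol
n(NaHCO3) in each aliquot = 2.060 × 10^-3 mol (1:1 ratio)
n(NaHCO3) in the whole flask = 2.060 × 10^-3 × 250.0/20.00 = 0.02575 mol
mass of NaHCO3 = 0.02575 × 84.01 = 2.163 g
% NaHCO3 = 2.163 / 3.660 × 100 = 59.10 %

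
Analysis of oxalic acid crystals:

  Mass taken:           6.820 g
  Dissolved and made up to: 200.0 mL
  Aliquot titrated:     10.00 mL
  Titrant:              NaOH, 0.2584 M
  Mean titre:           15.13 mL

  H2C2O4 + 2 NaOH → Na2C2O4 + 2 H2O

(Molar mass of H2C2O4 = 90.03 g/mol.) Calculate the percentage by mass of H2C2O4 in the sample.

51.61 %

n(NaOH) per titration = 0.01513 × 0.2584 = 3.910 × 10^-3 mol
From the 1:2 ratio, n(H2C2O4) in each aliquot = 1/2 × 3.910 × 10^-3 = 1.955 × 10^-3 mol
n(H2C2O4) in the whole flask = 1.955 × 10^-3 × 200.0/10.00 = 0.03910 mol
mass of H2C2O4 = 0.03910 × 90.03 = 3.520 g
% H2C2O4 = 3.520 / 6.820 × 100 = 51.61 %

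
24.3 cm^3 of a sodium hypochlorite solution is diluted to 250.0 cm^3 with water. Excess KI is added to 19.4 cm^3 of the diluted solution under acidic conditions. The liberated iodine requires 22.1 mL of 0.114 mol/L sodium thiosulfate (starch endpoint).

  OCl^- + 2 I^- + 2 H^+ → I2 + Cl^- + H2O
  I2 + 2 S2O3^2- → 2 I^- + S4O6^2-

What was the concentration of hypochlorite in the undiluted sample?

n(S2O3^2-) = 0.0221 × 0.114 = 2.52 × 10^-3 mol
n(I2) = n(S2O3^2-)/2 = 1.26 × 10^-3 mol
n(OCl^-) in the aliquot = 1.26 × 10^-3 mol (1:1 ratio)
[OCl^-]_dilute = 1.26 × 10^-3 / 0.0194 = 0.0649 mol/L
[OCl^-]_original = 0.0649 × 250.0/24.3 = 0.668 mol/L

0.668 mol/L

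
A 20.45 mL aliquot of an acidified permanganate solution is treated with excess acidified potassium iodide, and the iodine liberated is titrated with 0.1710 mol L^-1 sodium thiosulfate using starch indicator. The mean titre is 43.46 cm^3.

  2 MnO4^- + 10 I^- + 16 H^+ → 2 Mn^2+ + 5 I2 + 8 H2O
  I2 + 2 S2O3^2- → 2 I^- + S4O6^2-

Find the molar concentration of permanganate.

n(S2O3^2-) = 0.04346 × 0.1710 = 7.432 × 10^-3 mol
n(I2) = n(S2O3^2-)/2 = 3.716 × 10^-3 mol
From the 2:5 ratio, n(MnO4^-) in the aliquot = 2/5 × 3.716 × 10^-3 = 1.486 × 10^-3 mol
[MnO4^-] = 1.486 × 10^-3 / 0.02045 = 0.07268 mol/L

0.07268 mol/L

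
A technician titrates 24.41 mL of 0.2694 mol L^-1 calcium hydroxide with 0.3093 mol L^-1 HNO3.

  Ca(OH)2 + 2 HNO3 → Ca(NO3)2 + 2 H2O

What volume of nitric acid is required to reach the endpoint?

42.52 mL

n(Ca(OH)2) = 0.02441 L × 0.2694 mol/L = 6.576 × 10^-3 mol
From the 2:1 stoichiometry, n(HNO3) = 2/1 × 6.576 × 10^-3 = 0.01315 mol
V(HNO3) = 0.01315 mol / 0.3093 mol/L = 0.04252 L = 42.52 mL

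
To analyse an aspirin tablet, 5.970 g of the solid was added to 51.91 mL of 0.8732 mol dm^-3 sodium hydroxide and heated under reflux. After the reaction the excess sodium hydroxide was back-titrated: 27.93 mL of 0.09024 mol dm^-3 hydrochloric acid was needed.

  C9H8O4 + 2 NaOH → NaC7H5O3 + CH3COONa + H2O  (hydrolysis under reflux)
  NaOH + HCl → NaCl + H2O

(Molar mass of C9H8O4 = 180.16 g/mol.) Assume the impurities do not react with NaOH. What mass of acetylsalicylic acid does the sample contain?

n(NaOH) added = 0.05191 × 0.8732 = 0.04533 mol
n(HCl) used in back-titration = 0.02793 × 0.09024 = 2.520 × 10^-3 mol
n(NaOH) left over = 2.520 × 10^-3 mol (1:1 ratio)
n(NaOH) consumed by analyte = 0.04533 − 2.520 × 10^-3 = 0.04281 mol
From the 1:2 ratio, n(C9H8O4) = 1/2 × 0.04281 = 0.02140 mol
mass of C9H8O4 = 0.02140 × 180.16 = 3.856 g

3.856 g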